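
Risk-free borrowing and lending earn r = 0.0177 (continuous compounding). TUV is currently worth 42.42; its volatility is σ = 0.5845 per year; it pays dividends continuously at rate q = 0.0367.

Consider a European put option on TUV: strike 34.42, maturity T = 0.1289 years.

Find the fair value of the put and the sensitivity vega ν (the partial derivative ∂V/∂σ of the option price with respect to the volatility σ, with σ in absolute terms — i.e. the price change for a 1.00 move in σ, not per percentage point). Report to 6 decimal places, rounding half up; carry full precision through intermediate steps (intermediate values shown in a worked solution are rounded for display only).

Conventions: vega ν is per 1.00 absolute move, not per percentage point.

price = 0.683647
ν = 3.341789

σ√T = 0.5845·√0.1289 = 0.209851
d₁ = (ln(S/K) + (r−q+σ²/2)T) / (σ√T) = (ln(42.42/34.42) + (0.0177−0.0367+0.5845²/2)·0.1289) / 0.209851 = (0.208982 + 0.019570) / 0.209851 = 1.089115
d₂ = d₁ − σ√T = 1.089115 − 0.209851 = 0.879264
e^{−rT} = 0.997721
e^{−qT} = 0.995281
N(−d₁) = 0.138052,  N(−d₂) = 0.189629
Put price V = K·e^{−rT}·N(−d₂) − S·e^{−qT}·N(−d₁) = 6.512161 − 5.828513 = 0.683647
φ(d₁) = (1/√(2π))·e^{−d₁²/2} = 0.220463
ν = S·e^{−qT}·φ(d₁)·√T = 3.341789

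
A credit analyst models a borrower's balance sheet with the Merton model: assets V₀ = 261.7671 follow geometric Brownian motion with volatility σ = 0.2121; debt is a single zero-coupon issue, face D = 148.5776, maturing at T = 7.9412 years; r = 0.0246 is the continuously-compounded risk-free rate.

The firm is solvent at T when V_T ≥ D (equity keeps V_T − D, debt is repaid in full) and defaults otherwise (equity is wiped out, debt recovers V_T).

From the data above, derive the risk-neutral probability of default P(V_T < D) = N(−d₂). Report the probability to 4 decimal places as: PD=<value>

PD=0.1646

With assets at 261.7671 and a single debt payment of 148.5776 at 7.9412 years:
d₁ = [ln(V₀/D) + (r + σ²/2)T] / (σ√T)
   = [ln(261.7671/148.5776) + (0.0246 + 0.5·0.2121²)·7.9412] / (0.2121·√7.9412)
   = [0.566348 + 0.373977] / 0.597701 = 1.573236
d₂ = d₁ − σ√T = 1.573236 − 0.597701 = 0.975536
risk-neutral PD = N(−d₂) = N(-0.975536) = 0.164647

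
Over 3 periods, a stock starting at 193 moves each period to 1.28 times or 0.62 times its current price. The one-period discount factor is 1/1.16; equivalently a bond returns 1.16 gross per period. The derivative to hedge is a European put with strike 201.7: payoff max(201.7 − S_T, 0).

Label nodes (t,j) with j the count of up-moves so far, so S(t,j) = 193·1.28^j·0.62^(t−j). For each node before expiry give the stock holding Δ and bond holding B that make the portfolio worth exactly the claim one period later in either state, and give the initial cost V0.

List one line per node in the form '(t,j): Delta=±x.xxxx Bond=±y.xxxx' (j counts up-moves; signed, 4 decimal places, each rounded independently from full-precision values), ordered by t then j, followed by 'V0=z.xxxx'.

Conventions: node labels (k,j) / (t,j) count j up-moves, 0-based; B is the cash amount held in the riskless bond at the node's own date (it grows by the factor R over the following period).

(0,0): Delta=-0.2070 Bond=47.4162
(1,0): Delta=-1.0000 Bond=149.8960
(1,1): Delta=-0.1216 Bond=33.9154
(2,0): Delta=-1.0000 Bond=173.8793
(2,1): Delta=-1.0000 Bond=173.8793
(2,2): Delta=-0.0271 Bond=9.4446
V0=7.4697

Arbitrage-free pricing uses the up-move probability p* = (R−d)/(u−d) = 0.8182, discounting each step at R = 1.16.
Terminal payoffs: V(3,0)=155.7027, V(3,1)=106.7378, V(3,2)=5.6491, V(3,3)=0.0000
Node (2,0) S=74.1892: V=(p*·106.7378+(1−p*)·155.7027)/1.16=99.6901; Δ=(106.7378−155.7027)/(94.9622−45.9973)=-1.0000; B=V−Δ·S=173.8793
Node (2,1) S=153.1648: V=(p*·5.6491+(1−p*)·106.7378)/1.16=20.7145; Δ=(5.6491−106.7378)/(196.0509−94.9622)=-1.0000; B=V−Δ·S=173.8793
Node (2,2) S=316.2112: V=(p*·0.0000+(1−p*)·5.6491)/1.16=0.8854; Δ=(0.0000−5.6491)/(404.7503−196.0509)=-0.0271; B=V−Δ·S=9.4446
Node (1,0) S=119.6600: V=(p*·20.7145+(1−p*)·99.6901)/1.16=30.2360; Δ=(20.7145−99.6901)/(153.1648−74.1892)=-1.0000; B=V−Δ·S=149.8960
Node (1,1) S=247.0400: V=(p*·0.8854+(1−p*)·20.7145)/1.16=3.8713; Δ=(0.8854−20.7145)/(316.2112−153.1648)=-0.1216; B=V−Δ·S=33.9154
Node (0,0) S=193.0000: V=(p*·3.8713+(1−p*)·30.2360)/1.16=7.4697; Δ=(3.8713−30.2360)/(247.0400−119.6600)=-0.2070; B=V−Δ·S=47.4162
Verification: the root portfolio costs Δ(0,0)·S0 + B(0,0) = 7.4697, matching V0.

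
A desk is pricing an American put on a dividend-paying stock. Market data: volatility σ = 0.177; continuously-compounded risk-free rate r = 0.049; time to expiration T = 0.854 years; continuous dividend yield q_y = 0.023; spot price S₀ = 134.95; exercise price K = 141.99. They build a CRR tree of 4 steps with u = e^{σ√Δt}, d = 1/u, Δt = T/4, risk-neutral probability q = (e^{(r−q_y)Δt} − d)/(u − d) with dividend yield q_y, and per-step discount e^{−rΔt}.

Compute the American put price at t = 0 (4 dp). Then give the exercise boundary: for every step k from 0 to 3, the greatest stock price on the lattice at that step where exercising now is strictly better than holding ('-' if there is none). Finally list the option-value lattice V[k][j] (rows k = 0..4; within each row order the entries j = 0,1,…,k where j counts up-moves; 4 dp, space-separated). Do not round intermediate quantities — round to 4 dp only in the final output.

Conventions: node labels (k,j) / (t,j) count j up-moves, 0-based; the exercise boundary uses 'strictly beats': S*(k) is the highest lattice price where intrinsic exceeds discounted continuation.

price = 11.7682
boundary = - - 114.5871 124.3524
tree:
11.7682
18.3814 5.7452
27.4029 10.2127 1.6314
36.4014 17.6376 3.3889 0.0000
44.6933 27.4029 7.0400 0.0000 0.0000

params: Δt=0.21350 u=1.08522 d=0.92147 q=0.51356 e^(-rΔt)=0.98959
t_4 payoffs: 44.6933 27.4029 7.0400 0.0000 0.0000
t_3: node(3,0) S=105.5886 payoff=36.4014 vs cont=35.4410 → 36.4014 [stop]  node(3,1) S=124.3524 payoff=17.6376 vs cont=16.7690 → 17.6376 [stop]  node(3,2) S=146.4507 payoff=0.0000 vs cont=3.3889 → 3.3889 [wait]  node(3,3) S=172.4761 payoff=0.0000 vs cont=0.0000 → 0.0000 [wait]  ⇒ S*(3)=124.3524
t_2: node(2,0) S=114.5871 payoff=27.4029 vs cont=26.4866 → 27.4029 [stop]  node(2,1) S=134.9500 payoff=7.0400 vs cont=10.2127 → 10.2127 [wait]  node(2,2) S=158.9316 payoff=0.0000 vs cont=1.6314 → 1.6314 [wait]  ⇒ S*(2)=114.5871
t_1: node(1,0) S=124.3524 payoff=17.6376 vs cont=18.3814 → 18.3814 [wait]  node(1,1) S=146.4507 payoff=0.0000 vs cont=5.7452 → 5.7452 [wait]  ⇒ S*(1)=-
t_0: node(0,0) S=134.9500 payoff=7.0400 vs cont=11.7682 → 11.7682 [wait]  ⇒ S*(0)=-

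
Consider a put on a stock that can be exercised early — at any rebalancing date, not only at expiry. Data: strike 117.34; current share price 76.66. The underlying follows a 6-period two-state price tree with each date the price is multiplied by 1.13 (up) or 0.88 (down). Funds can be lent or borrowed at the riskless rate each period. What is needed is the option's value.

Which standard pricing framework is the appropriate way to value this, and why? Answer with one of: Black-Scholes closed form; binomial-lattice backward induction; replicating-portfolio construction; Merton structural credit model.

framework: binomial-lattice backward induction

Key observation: the defining feature is the embedded early-exercise option across 6 discrete dates on the spot-76.66 tree; pricing the strike-117.34 put means working backward with an exercise test at every node.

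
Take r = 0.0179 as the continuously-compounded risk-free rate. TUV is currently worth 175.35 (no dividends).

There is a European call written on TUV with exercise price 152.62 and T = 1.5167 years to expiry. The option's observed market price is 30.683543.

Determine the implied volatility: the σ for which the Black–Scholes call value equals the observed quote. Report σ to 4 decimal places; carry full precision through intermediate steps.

At σ = 0.1659 the Black–Scholes value reproduces the quote:
σ√T = 0.1659·√1.5167 = 0.204313
d₁ = (ln(S/K) + (r+σ²/2)T) / (σ√T) = (ln(175.35/152.62) + (0.0179+0.1659²/2)·1.5167) / 0.204313 = (0.138833 + 0.048021) / 0.204313 = 0.914546
d₂ = d₁ − σ√T = 0.914546 − 0.204313 = 0.710233
e^{−rT} = 0.973216
N(d₁) = 0.819785,  N(d₂) = 0.761220
V = S·N(d₁) − K·e^{−rT}·N(d₂) = 143.749281 − 113.065737 = 30.683543 (equal to the quote); since ∂V/∂σ > 0 for all σ, the implied volatility is unique

sigma = 0.1659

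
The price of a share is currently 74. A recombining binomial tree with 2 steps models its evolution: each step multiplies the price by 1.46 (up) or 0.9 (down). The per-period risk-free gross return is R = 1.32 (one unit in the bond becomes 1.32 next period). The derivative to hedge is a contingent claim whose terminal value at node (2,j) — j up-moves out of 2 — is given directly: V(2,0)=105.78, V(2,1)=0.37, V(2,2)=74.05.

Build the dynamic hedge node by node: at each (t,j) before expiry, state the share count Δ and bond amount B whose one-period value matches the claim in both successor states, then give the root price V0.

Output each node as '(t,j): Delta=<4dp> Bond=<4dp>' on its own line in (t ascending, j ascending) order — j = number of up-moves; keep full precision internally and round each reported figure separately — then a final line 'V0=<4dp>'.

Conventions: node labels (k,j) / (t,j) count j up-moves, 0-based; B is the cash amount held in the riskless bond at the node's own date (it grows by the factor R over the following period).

The replicating-portfolio and risk-neutral prices coincide; use p* = (1.32−0.9)/(1.46−0.9) = 0.7500 for the latter.
Expiry values: V(2,0)=105.7800, V(2,1)=0.3700, V(2,2)=74.0500
(1,0): S=66.6000. Δ = (V_up−V_dn)/(S_up−S_dn) = (0.3700−105.7800)/(97.2360−59.9400) = -2.8263. V = [p*·0.3700 + (1−p*)·105.7800]/1.32 = 20.2443. B = V − Δ·S = 208.4765.
(1,1): S=108.0400. Δ = (V_up−V_dn)/(S_up−S_dn) = (74.0500−0.3700)/(157.7384−97.2360) = 1.2178. V = [p*·74.0500 + (1−p*)·0.3700]/1.32 = 42.1439. B = V − Δ·S = -89.4275.
(0,0): S=74.0000. Δ = (V_up−V_dn)/(S_up−S_dn) = (42.1439−20.2443)/(108.0400−66.6000) = 0.5285. V = [p*·42.1439 + (1−p*)·20.2443]/1.32 = 27.7796. B = V − Δ·S = -11.3269.
As a check, the time-0 holding Δ(0,0)·S0 + B(0,0) comes to 27.7796 — exactly V0.

(0,0): Delta=0.5285 Bond=-11.3269
(1,0): Delta=-2.8263 Bond=208.4765
(1,1): Delta=1.2178 Bond=-89.4275
V0=27.7796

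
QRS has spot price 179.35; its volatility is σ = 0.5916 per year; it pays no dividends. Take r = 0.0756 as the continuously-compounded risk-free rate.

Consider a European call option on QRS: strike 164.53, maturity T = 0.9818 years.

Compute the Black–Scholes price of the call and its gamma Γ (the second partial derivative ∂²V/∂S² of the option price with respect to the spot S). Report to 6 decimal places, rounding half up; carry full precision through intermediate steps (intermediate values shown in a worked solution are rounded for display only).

price = 52.960665
Γ = 0.003231

σ√T = 0.5916·√0.9818 = 0.586192
d₁ = (ln(S/K) + (r+σ²/2)T) / (σ√T) = (ln(179.35/164.53) + (0.0756+0.5916²/2)·0.9818) / 0.586192 = (0.086246 + 0.246034) / 0.586192 = 0.566847
d₂ = d₁ − σ√T = 0.566847 − 0.586192 = -0.019345
e^{−rT} = 0.928464
N(d₁) = 0.714591,  N(d₂) = 0.492283
Call price V = S·N(d₁) − K·e^{−rT}·N(d₂) = 128.161853 − 75.201188 = 52.960665
φ(d₁) = (1/√(2π))·e^{−d₁²/2} = 0.339733
Γ = φ(d₁) / (S·σ·√T) = 0.003231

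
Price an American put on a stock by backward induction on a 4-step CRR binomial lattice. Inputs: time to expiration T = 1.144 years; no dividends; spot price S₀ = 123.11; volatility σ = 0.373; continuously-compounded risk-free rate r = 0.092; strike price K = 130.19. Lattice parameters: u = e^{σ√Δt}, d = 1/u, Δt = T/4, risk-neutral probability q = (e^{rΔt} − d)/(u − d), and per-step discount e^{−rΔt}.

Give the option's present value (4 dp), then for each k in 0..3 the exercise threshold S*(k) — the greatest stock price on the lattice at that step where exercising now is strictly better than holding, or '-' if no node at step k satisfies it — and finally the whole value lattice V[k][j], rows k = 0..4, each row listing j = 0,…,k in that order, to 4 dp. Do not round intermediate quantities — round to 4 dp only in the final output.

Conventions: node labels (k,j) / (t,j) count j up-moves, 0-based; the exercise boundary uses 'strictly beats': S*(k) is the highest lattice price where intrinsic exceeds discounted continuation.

params: Δt=0.28600 u=1.22076 d=0.81916 q=0.51668 e^(-rΔt)=0.97403
t_4 payoffs: 74.7572 47.5805 7.0800 0.0000 0.0000
t_3: node(3,0) S=67.6704 payoff=62.5196 vs cont=59.1387 → 62.5196 [stop]  node(3,1) S=100.8467 payoff=29.3433 vs cont=25.9624 → 29.3433 [stop]  node(3,2) S=150.2882 payoff=0.0000 vs cont=3.3330 → 3.3330 [wait]  node(3,3) S=223.9691 payoff=0.0000 vs cont=0.0000 → 0.0000 [wait]  ⇒ S*(3)=100.8467
t_2: node(2,0) S=82.6095 payoff=47.5805 vs cont=44.1996 → 47.5805 [stop]  node(2,1) S=123.1100 payoff=7.0800 vs cont=15.4912 → 15.4912 [wait]  node(2,2) S=183.4664 payoff=0.0000 vs cont=1.5691 → 1.5691 [wait]  ⇒ S*(2)=82.6095
t_1: node(1,0) S=100.8467 payoff=29.3433 vs cont=30.1955 → 30.1955 [wait]  node(1,1) S=150.2882 payoff=0.0000 vs cont=8.0824 → 8.0824 [wait]  ⇒ S*(1)=-
t_0: node(0,0) S=123.1100 payoff=7.0800 vs cont=18.2826 → 18.2826 [wait]  ⇒ S*(0)=-

price = 18.2826
boundary = - - 82.6095 100.8467
tree:
18.2826
30.1955 8.0824
47.5805 15.4912 1.5691
62.5196 29.3433 3.3330 0.0000
74.7572 47.5805 7.0800 0.0000 0.0000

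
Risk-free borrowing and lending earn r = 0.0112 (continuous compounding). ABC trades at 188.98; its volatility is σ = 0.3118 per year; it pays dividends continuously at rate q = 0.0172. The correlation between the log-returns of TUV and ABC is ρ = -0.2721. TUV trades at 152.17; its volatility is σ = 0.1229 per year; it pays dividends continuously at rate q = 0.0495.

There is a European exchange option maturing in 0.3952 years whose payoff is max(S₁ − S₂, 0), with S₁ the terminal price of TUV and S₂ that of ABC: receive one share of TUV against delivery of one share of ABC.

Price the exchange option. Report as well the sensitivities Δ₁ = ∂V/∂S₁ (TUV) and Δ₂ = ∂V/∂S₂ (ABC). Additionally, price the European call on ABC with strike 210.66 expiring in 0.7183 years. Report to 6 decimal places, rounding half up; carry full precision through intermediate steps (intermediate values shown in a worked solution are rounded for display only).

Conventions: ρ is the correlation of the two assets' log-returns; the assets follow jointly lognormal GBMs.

σ_eff = √(σ₁² + σ₂² − 2ρσ₁σ₂) = √(0.1229² + 0.3118² − 2·-0.2721·0.1229·0.3118) = 0.364935
d₁ = (ln(S₁/S₂) + (q₂ − q₁ + σ_eff²/2)T) / (σ_eff√T) = (ln(152.17/188.98) + (0.0172 − 0.0495 + 0.066589)·0.3952) / 0.229416 = -0.885256
d₂ = d₁ − σ_eff√T = -0.885256 − 0.229416 = -1.114672
N(d₁) = 0.188009,  N(d₂) = 0.132496
V = S₁·e^{−q₁T}·N(d₁) − S₂·e^{−q₂T}·N(d₂) = 28.055150 − 24.869378 = 3.185773
Δ₁ = e^{−q₁T}·N(d₁) = 0.184367;  Δ₂ = −e^{−q₂T}·N(d₂) = -0.131598
[vanilla: ABC call K=210.66]
σ√T = 0.3118·√0.7183 = 0.264259
d₁ = (ln(S/K) + (r−q+σ²/2)T) / (σ√T) = (ln(188.98/210.66) + (0.0112−0.0172+0.3118²/2)·0.7183) / 0.264259 = (-0.108604 + 0.030606) / 0.264259 = -0.295157
d₂ = d₁ − σ√T = -0.295157 − 0.264259 = -0.559416
e^{−rT} = 0.991987
e^{−qT} = 0.987721
N(d₁) = 0.383937,  N(d₂) = 0.287939
price = S·e^{−qT}·N(d₁) − K·e^{−rT}·N(d₂) = 71.665502 − 60.171213 = 11.494289

exchange price = 3.185773
Δ1 = 0.184367
Δ2 = -0.131598
price(ABC call K=210.66) = 11.494289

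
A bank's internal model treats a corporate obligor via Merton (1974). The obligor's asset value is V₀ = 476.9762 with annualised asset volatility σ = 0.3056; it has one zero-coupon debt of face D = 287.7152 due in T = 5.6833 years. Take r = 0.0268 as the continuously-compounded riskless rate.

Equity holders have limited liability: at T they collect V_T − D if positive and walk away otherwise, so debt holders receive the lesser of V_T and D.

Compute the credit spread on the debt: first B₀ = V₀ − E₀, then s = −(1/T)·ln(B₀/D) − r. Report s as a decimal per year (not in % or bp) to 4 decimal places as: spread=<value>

spread=0.0180

Apply the equity-as-call identities (strike 287.7152, horizon 5.6833 years):
d₁ = [ln(V₀/D) + (r + σ²/2)T] / (σ√T)
   = [ln(476.9762/287.7152) + (0.0268 + 0.5·0.3056²)·5.6833] / (0.3056·√5.6833)
   = [0.505495 + 0.417698] / 0.728540 = 1.267182
d₂ = d₁ − σ√T = 1.267182 − 0.728540 = 0.538642
N(d₁) = 0.897455,  N(d₂) = 0.704933,  e^(−rT) = 0.858720
E₀ = V₀·N(d₁) − D·e^(−rT)·N(d₂)
   = 476.9762·0.897455 − 287.7152·0.858720·0.704933 = 253.899119
B₀ = V₀ − E₀ = 476.9762 − 253.899119 = 223.077081
spread = −(1/T)·ln(B₀/D) − r = −(1/5.6833)·ln(223.077081/287.7152) − 0.0268 = 0.01797218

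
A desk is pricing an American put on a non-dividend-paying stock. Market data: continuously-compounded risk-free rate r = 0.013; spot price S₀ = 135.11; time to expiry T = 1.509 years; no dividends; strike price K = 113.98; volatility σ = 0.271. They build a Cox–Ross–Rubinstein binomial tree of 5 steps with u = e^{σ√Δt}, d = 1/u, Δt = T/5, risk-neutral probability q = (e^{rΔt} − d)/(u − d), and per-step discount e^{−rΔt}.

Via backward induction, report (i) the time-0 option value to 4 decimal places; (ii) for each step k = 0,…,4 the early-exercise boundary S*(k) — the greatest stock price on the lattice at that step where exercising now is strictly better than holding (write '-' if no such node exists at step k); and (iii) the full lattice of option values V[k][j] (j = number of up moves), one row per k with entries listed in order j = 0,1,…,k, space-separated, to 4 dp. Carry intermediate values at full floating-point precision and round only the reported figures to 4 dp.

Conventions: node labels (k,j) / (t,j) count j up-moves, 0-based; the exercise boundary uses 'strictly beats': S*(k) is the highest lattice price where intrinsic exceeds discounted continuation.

Δt=0.30180  u=1.16053  d=0.86167  q=0.47600  discount=0.99608
step 5 (expiry): payoffs max(K−S,0) = 49.7993 27.5394 0.0000 0.0000 0.0000 0.0000
step 4: (k=4,j=0): S=74.4836, K−S=39.4964, hold=39.0500 ⇒ V=39.4964 exercise | (k=4,j=1): S=100.3169, K−S=13.6631, hold=14.3741 ⇒ V=14.3741 continue | (k=4,j=2): S=135.1100, K−S=0.0000, hold=0.0000 ⇒ V=0.0000 continue | (k=4,j=3): S=181.9704, K−S=0.0000, hold=0.0000 ⇒ V=0.0000 continue | (k=4,j=4): S=245.0835, K−S=0.0000, hold=0.0000 ⇒ V=0.0000 continue  boundary S*=74.4836
step 3: (k=3,j=0): S=86.4406, K−S=27.5394, hold=27.4302 ⇒ V=27.5394 exercise | (k=3,j=1): S=116.4209, K−S=0.0000, hold=7.5025 ⇒ V=7.5025 continue | (k=3,j=2): S=156.7993, K−S=0.0000, hold=0.0000 ⇒ V=0.0000 continue | (k=3,j=3): S=211.1823, K−S=0.0000, hold=0.0000 ⇒ V=0.0000 continue  boundary S*=86.4406
step 2: (k=2,j=0): S=100.3169, K−S=13.6631, hold=17.9313 ⇒ V=17.9313 continue | (k=2,j=1): S=135.1100, K−S=0.0000, hold=3.9159 ⇒ V=3.9159 continue | (k=2,j=2): S=181.9704, K−S=0.0000, hold=0.0000 ⇒ V=0.0000 continue  boundary S*=-
step 1: (k=1,j=0): S=116.4209, K−S=0.0000, hold=11.2158 ⇒ V=11.2158 continue | (k=1,j=1): S=156.7993, K−S=0.0000, hold=2.0439 ⇒ V=2.0439 continue  boundary S*=-
step 0: (k=0,j=0): S=135.1100, K−S=0.0000, hold=6.8231 ⇒ V=6.8231 continue  boundary S*=-

price = 6.8231
boundary = - - - 86.4406 74.4836
tree:
6.8231
11.2158 2.0439
17.9313 3.9159 0.0000
27.5394 7.5025 0.0000 0.0000
39.4964 14.3741 0.0000 0.0000 0.0000
49.7993 27.5394 0.0000 0.0000 0.0000 0.0000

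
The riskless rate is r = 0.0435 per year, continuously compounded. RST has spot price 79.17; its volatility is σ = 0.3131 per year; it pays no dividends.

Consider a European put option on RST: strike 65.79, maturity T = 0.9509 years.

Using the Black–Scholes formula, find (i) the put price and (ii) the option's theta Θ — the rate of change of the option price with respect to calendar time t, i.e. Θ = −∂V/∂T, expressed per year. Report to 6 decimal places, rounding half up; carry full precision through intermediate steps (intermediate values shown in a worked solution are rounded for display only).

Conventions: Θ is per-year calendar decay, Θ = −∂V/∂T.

σ√T = 0.3131·√0.9509 = 0.305317
d₁ = (ln(S/K) + (r+σ²/2)T) / (σ√T) = (ln(79.17/65.79) + (0.0435+0.3131²/2)·0.9509) / 0.305317 = (0.185130 + 0.087973) / 0.305317 = 0.894491
d₂ = d₁ − σ√T = 0.894491 − 0.305317 = 0.589174
e^{−rT} = 0.959480
N(−d₁) = 0.185530,  N(−d₂) = 0.277872
Put price V = K·e^{−rT}·N(−d₂) − S·N(−d₁) = 17.540458 − 14.688389 = 2.852069
φ(d₁) = (1/√(2π))·e^{−d₁²/2} = 0.267404
Θ = −S·φ(d₁)·σ/(2√T) + r·K·e^{−rT}·N(−d₂) = −3.398709 + 0.763010 = -2.635699

price = 2.852069
Θ = -2.635699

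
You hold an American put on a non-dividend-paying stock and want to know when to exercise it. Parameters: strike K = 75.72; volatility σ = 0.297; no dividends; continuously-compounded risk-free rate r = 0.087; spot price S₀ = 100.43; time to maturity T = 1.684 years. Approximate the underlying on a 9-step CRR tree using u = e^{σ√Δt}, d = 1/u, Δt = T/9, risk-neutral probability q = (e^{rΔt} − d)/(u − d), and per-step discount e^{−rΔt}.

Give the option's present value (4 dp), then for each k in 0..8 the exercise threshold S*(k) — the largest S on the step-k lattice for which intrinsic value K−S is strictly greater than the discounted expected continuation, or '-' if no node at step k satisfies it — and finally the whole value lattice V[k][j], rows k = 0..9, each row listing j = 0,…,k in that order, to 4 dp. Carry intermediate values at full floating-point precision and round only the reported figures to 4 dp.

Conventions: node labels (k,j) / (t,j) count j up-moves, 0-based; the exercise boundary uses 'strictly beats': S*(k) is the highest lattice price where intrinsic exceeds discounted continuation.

params: Δt=0.18711 u=1.13709 d=0.87944 q=0.53162 e^(-rΔt)=0.98385
t_9 payoffs: 44.1180 34.8596 22.8887 7.4106 0.0000 0.0000 0.0000 0.0000 0.0000 0.0000
t_8: node(8,0) S=35.9342 payoff=39.7858 vs cont=38.5631 → 39.7858 [stop]  node(8,1) S=46.4619 payoff=29.2581 vs cont=28.0354 → 29.2581 [stop]  node(8,2) S=60.0739 payoff=15.6461 vs cont=14.4234 → 15.6461 [stop]  node(8,3) S=77.6738 payoff=0.0000 vs cont=3.4149 → 3.4149 [wait]  node(8,4) S=100.4300 payoff=0.0000 vs cont=0.0000 → 0.0000 [wait]  node(8,5) S=129.8531 payoff=0.0000 vs cont=0.0000 → 0.0000 [wait]  node(8,6) S=167.8963 payoff=0.0000 vs cont=0.0000 → 0.0000 [wait]  node(8,7) S=217.0850 payoff=0.0000 vs cont=0.0000 → 0.0000 [wait]  node(8,8) S=280.6846 payoff=0.0000 vs cont=0.0000 → 0.0000 [wait]  ⇒ S*(8)=60.0739
t_7: node(7,0) S=40.8604 payoff=34.8596 vs cont=33.6369 → 34.8596 [stop]  node(7,1) S=52.8313 payoff=22.8887 vs cont=21.6660 → 22.8887 [stop]  node(7,2) S=68.3094 payoff=7.4106 vs cont=8.9961 → 8.9961 [wait]  node(7,3) S=88.3220 payoff=0.0000 vs cont=1.5736 → 1.5736 [wait]  node(7,4) S=114.1978 payoff=0.0000 vs cont=0.0000 → 0.0000 [wait]  node(7,5) S=147.6545 payoff=0.0000 vs cont=0.0000 → 0.0000 [wait]  node(7,6) S=190.9130 payoff=0.0000 vs cont=0.0000 → 0.0000 [wait]  node(7,7) S=246.8449 payoff=0.0000 vs cont=0.0000 → 0.0000 [wait]  ⇒ S*(7)=52.8313
t_6: node(6,0) S=46.4619 payoff=29.2581 vs cont=28.0354 → 29.2581 [stop]  node(6,1) S=60.0739 payoff=15.6461 vs cont=15.2527 → 15.6461 [stop]  node(6,2) S=77.6738 payoff=0.0000 vs cont=4.9686 → 4.9686 [wait]  node(6,3) S=100.4300 payoff=0.0000 vs cont=0.7252 → 0.7252 [wait]  node(6,4) S=129.8531 payoff=0.0000 vs cont=0.0000 → 0.0000 [wait]  node(6,5) S=167.8963 payoff=0.0000 vs cont=0.0000 → 0.0000 [wait]  node(6,6) S=217.0850 payoff=0.0000 vs cont=0.0000 → 0.0000 [wait]  ⇒ S*(6)=60.0739
t_5: node(5,0) S=52.8313 payoff=22.8887 vs cont=21.6660 → 22.8887 [stop]  node(5,1) S=68.3094 payoff=7.4106 vs cont=9.8087 → 9.8087 [wait]  node(5,2) S=88.3220 payoff=0.0000 vs cont=2.6689 → 2.6689 [wait]  node(5,3) S=114.1978 payoff=0.0000 vs cont=0.3342 → 0.3342 [wait]  node(5,4) S=147.6545 payoff=0.0000 vs cont=0.0000 → 0.0000 [wait]  node(5,5) S=190.9130 payoff=0.0000 vs cont=0.0000 → 0.0000 [wait]  ⇒ S*(5)=52.8313
t_4: node(4,0) S=60.0739 payoff=15.6461 vs cont=15.6777 → 15.6777 [wait]  node(4,1) S=77.6738 payoff=0.0000 vs cont=5.9159 → 5.9159 [wait]  node(4,2) S=100.4300 payoff=0.0000 vs cont=1.4046 → 1.4046 [wait]  node(4,3) S=129.8531 payoff=0.0000 vs cont=0.1540 → 0.1540 [wait]  node(4,4) S=167.8963 payoff=0.0000 vs cont=0.0000 → 0.0000 [wait]  ⇒ S*(4)=-
t_3: node(3,0) S=68.3094 payoff=7.4106 vs cont=10.3187 → 10.3187 [wait]  node(3,1) S=88.3220 payoff=0.0000 vs cont=3.4608 → 3.4608 [wait]  node(3,2) S=114.1978 payoff=0.0000 vs cont=0.7278 → 0.7278 [wait]  node(3,3) S=147.6545 payoff=0.0000 vs cont=0.0710 → 0.0710 [wait]  ⇒ S*(3)=-
t_2: node(2,0) S=77.6738 payoff=0.0000 vs cont=6.5651 → 6.5651 [wait]  node(2,1) S=100.4300 payoff=0.0000 vs cont=1.9754 → 1.9754 [wait]  node(2,2) S=129.8531 payoff=0.0000 vs cont=0.3725 → 0.3725 [wait]  ⇒ S*(2)=-
t_1: node(1,0) S=88.3220 payoff=0.0000 vs cont=4.0585 → 4.0585 [wait]  node(1,1) S=114.1978 payoff=0.0000 vs cont=1.1051 → 1.1051 [wait]  ⇒ S*(1)=-
t_0: node(0,0) S=100.4300 payoff=0.0000 vs cont=2.4483 → 2.4483 [wait]  ⇒ S*(0)=-

price = 2.4483
boundary = - - - - - 52.8313 60.0739 52.8313 60.0739
tree:
2.4483
4.0585 1.1051
6.5651 1.9754 0.3725
10.3187 3.4608 0.7278 0.0710
15.6777 5.9159 1.4046 0.1540 0.0000
22.8887 9.8087 2.6689 0.3342 0.0000 0.0000
29.2581 15.6461 4.9686 0.7252 0.0000 0.0000 0.0000
34.8596 22.8887 8.9961 1.5736 0.0000 0.0000 0.0000 0.0000
39.7858 29.2581 15.6461 3.4149 0.0000 0.0000 0.0000 0.0000 0.0000
44.1180 34.8596 22.8887 7.4106 0.0000 0.0000 0.0000 0.0000 0.0000 0.0000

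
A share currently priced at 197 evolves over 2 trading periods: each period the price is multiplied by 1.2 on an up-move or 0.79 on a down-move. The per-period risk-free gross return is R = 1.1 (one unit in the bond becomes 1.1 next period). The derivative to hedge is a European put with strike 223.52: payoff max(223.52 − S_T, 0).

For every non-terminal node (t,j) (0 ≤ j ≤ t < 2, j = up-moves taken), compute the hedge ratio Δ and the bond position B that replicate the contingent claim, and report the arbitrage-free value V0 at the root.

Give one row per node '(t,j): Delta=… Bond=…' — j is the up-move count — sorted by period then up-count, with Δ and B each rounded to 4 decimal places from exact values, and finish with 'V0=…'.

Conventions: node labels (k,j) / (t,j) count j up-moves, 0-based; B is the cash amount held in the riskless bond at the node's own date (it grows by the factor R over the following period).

Risk-neutral probability p* = (R−d)/(u−d) = (1.1−0.79)/(1.2−0.79) = 0.7561.
Terminal payoffs: V(2,0)=100.5723, V(2,1)=36.7640, V(2,2)=0.0000
  t=1,j=0: stock 155.6300 → up 186.7560 (V=36.7640), down 122.9477 (V=100.5723). Price 47.5700; hedge Δ=-1.0000, bond B=203.2000.
  t=1,j=1: stock 236.4000 → up 283.6800 (V=0.0000), down 186.7560 (V=36.7640). Price 8.1517; hedge Δ=-0.3793, bond B=97.8200.
  t=0,j=0: stock 197.0000 → up 236.4000 (V=8.1517), down 155.6300 (V=47.5700). Price 16.1508; hedge Δ=-0.4880, bond B=112.2931.
Check: Δ(0,0)·S0 + B(0,0) = 16.1508 = V0.

(0,0): Delta=-0.4880 Bond=112.2931
(1,0): Delta=-1.0000 Bond=203.2000
(1,1): Delta=-0.3793 Bond=97.8200
V0=16.1508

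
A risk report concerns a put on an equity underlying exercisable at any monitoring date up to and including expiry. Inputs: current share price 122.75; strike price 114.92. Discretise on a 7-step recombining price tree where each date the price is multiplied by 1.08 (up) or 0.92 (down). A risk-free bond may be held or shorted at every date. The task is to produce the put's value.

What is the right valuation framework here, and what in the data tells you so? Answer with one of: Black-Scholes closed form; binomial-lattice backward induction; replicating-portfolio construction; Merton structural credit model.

Key observation: the exercise right at every one of the 7 steps is what matters: each node needs max(114.92 − S, continuation), which only the stepwise tree valuation starting from spot 122.75 delivers.

framework: binomial-lattice backward induction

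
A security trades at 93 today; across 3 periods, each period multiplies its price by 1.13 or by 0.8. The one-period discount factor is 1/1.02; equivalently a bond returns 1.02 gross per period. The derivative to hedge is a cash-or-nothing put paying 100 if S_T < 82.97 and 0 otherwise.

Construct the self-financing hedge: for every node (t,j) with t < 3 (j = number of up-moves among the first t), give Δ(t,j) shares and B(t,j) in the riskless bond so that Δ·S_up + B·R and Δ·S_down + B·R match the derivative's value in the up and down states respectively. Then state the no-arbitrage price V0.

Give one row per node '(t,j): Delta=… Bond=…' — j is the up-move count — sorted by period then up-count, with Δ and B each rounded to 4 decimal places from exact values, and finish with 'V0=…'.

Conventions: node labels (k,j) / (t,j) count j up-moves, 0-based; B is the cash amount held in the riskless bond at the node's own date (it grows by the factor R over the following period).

No-arbitrage ⇒ martingale measure with p* = (R−d)/(u−d) = 0.6667.
Terminal payoffs: V(3,0)=100.0000, V(3,1)=100.0000, V(3,2)=0.0000, V(3,3)=0.0000
  t=2,j=0: stock 59.5200 → up 67.2576 (V=100.0000), down 47.6160 (V=100.0000). Price 98.0392; hedge Δ=0.0000, bond B=98.0392.
  t=2,j=1: stock 84.0720 → up 95.0014 (V=0.0000), down 67.2576 (V=100.0000). Price 32.6797; hedge Δ=-3.6044, bond B=335.7100.
  t=2,j=2: stock 118.7517 → up 134.1894 (V=0.0000), down 95.0014 (V=0.0000). Price 0.0000; hedge Δ=0.0000, bond B=0.0000.
  t=1,j=0: stock 74.4000 → up 84.0720 (V=32.6797), down 59.5200 (V=98.0392). Price 53.3983; hedge Δ=-2.6621, bond B=251.4573.
  t=1,j=1: stock 105.0900 → up 118.7517 (V=0.0000), down 84.0720 (V=32.6797). Price 10.6797; hedge Δ=-0.9423, bond B=109.7092.
  t=0,j=0: stock 93.0000 → up 105.0900 (V=10.6797), down 74.4000 (V=53.3983). Price 24.4306; hedge Δ=-1.3919, bond B=153.8809.
Verification: the root portfolio costs Δ(0,0)·S0 + B(0,0) = 24.4306, matching V0.

(0,0): Delta=-1.3919 Bond=153.8809
(1,0): Delta=-2.6621 Bond=251.4573
(1,1): Delta=-0.9423 Bond=109.7092
(2,0): Delta=0.0000 Bond=98.0392
(2,1): Delta=-3.6044 Bond=335.7100
(2,2): Delta=0.0000 Bond=0.0000
V0=24.4306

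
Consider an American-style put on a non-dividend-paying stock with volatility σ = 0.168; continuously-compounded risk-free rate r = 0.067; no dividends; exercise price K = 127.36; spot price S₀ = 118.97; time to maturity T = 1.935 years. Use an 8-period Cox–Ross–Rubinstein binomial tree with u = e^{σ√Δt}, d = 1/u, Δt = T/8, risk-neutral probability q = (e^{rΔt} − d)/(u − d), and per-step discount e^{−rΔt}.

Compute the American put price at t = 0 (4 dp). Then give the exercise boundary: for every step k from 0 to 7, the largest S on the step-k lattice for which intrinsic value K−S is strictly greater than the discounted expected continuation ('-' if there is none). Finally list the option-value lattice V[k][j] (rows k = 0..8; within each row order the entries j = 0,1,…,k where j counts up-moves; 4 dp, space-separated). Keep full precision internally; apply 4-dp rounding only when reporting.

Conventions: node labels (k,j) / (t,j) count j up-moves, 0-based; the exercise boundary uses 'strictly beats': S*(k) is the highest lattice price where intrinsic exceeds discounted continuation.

price = 10.8234
boundary = - 109.5354 100.8490 109.5354 100.8490 109.5354 100.8490 109.5354
tree:
10.8234
17.8246 6.0200
26.5110 10.5235 2.9035
34.5086 17.8246 5.4927 1.0961
41.8720 26.5110 10.0817 2.2991 0.2491
48.6514 34.5086 17.8246 4.7161 0.6001 0.0000
54.8932 41.8720 26.5110 9.3802 1.4457 0.0000 0.0000
60.6400 48.6514 34.5086 17.8246 3.4827 0.0000 0.0000 0.0000
65.9310 54.8932 41.8720 26.5110 8.3900 0.0000 0.0000 0.0000 0.0000

params: Δt=0.24188 u=1.08613 d=0.92070 q=0.57811 e^(-rΔt)=0.98392
t_8 payoffs: 65.9310 54.8932 41.8720 26.5110 8.3900 0.0000 0.0000 0.0000 0.0000
t_7: node(7,0) S=66.7200 payoff=60.6400 vs cont=58.5927 → 60.6400 [stop]  node(7,1) S=78.7086 payoff=48.6514 vs cont=46.6041 → 48.6514 [stop]  node(7,2) S=92.8514 payoff=34.5086 vs cont=32.4613 → 34.5086 [stop]  node(7,3) S=109.5354 payoff=17.8246 vs cont=15.7773 → 17.8246 [stop]  node(7,4) S=129.2172 payoff=0.0000 vs cont=3.4827 → 3.4827 [wait]  node(7,5) S=152.4356 payoff=0.0000 vs cont=0.0000 → 0.0000 [wait]  node(7,6) S=179.8260 payoff=0.0000 vs cont=0.0000 → 0.0000 [wait]  node(7,7) S=212.1381 payoff=0.0000 vs cont=0.0000 → 0.0000 [wait]  ⇒ S*(7)=109.5354
t_6: node(6,0) S=72.4668 payoff=54.8932 vs cont=52.8459 → 54.8932 [stop]  node(6,1) S=85.4880 payoff=41.8720 vs cont=39.8246 → 41.8720 [stop]  node(6,2) S=100.8490 payoff=26.5110 vs cont=24.4637 → 26.5110 [stop]  node(6,3) S=118.9700 payoff=8.3900 vs cont=9.3802 → 9.3802 [wait]  node(6,4) S=140.3471 payoff=0.0000 vs cont=1.4457 → 1.4457 [wait]  node(6,5) S=165.5654 payoff=0.0000 vs cont=0.0000 → 0.0000 [wait]  node(6,6) S=195.3150 payoff=0.0000 vs cont=0.0000 → 0.0000 [wait]  ⇒ S*(6)=100.8490
t_5: node(5,0) S=78.7086 payoff=48.6514 vs cont=46.6041 → 48.6514 [stop]  node(5,1) S=92.8514 payoff=34.5086 vs cont=32.4613 → 34.5086 [stop]  node(5,2) S=109.5354 payoff=17.8246 vs cont=16.3405 → 17.8246 [stop]  node(5,3) S=129.2172 payoff=0.0000 vs cont=4.7161 → 4.7161 [wait]  node(5,4) S=152.4356 payoff=0.0000 vs cont=0.6001 → 0.6001 [wait]  node(5,5) S=179.8260 payoff=0.0000 vs cont=0.0000 → 0.0000 [wait]  ⇒ S*(5)=109.5354
t_4: node(4,0) S=85.4880 payoff=41.8720 vs cont=39.8246 → 41.8720 [stop]  node(4,1) S=100.8490 payoff=26.5110 vs cont=24.4637 → 26.5110 [stop]  node(4,2) S=118.9700 payoff=8.3900 vs cont=10.0817 → 10.0817 [wait]  node(4,3) S=140.3471 payoff=0.0000 vs cont=2.2991 → 2.2991 [wait]  node(4,4) S=165.5654 payoff=0.0000 vs cont=0.2491 → 0.2491 [wait]  ⇒ S*(4)=100.8490
t_3: node(3,0) S=92.8514 payoff=34.5086 vs cont=32.4613 → 34.5086 [stop]  node(3,1) S=109.5354 payoff=17.8246 vs cont=16.7396 → 17.8246 [stop]  node(3,2) S=129.2172 payoff=0.0000 vs cont=5.4927 → 5.4927 [wait]  node(3,3) S=152.4356 payoff=0.0000 vs cont=1.0961 → 1.0961 [wait]  ⇒ S*(3)=109.5354
t_2: node(2,0) S=100.8490 payoff=26.5110 vs cont=24.4637 → 26.5110 [stop]  node(2,1) S=118.9700 payoff=8.3900 vs cont=10.5235 → 10.5235 [wait]  node(2,2) S=140.3471 payoff=0.0000 vs cont=2.9035 → 2.9035 [wait]  ⇒ S*(2)=100.8490
t_1: node(1,0) S=109.5354 payoff=17.8246 vs cont=16.9909 → 17.8246 [stop]  node(1,1) S=129.2172 payoff=0.0000 vs cont=6.0200 → 6.0200 [wait]  ⇒ S*(1)=109.5354
t_0: node(0,0) S=118.9700 payoff=8.3900 vs cont=10.8234 → 10.8234 [wait]  ⇒ S*(0)=-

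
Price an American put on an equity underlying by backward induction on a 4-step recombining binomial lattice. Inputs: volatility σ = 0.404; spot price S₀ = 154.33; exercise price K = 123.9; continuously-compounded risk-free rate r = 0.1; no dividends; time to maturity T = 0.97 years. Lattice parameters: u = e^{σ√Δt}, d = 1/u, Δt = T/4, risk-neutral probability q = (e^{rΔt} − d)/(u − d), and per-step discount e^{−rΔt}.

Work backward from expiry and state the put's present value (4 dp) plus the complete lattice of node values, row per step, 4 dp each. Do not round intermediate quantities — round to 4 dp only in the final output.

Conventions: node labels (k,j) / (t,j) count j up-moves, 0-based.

price = 7.4961
tree:
7.4961
13.4336 2.1901
23.3712 4.5953 0.0000
38.9339 9.6421 0.0000 0.0000
54.2623 20.2314 0.0000 0.0000 0.0000

Δt=0.24250  u=1.22012  d=0.81959  q=0.51171  discount=0.97604
step 4 (expiry): payoffs max(K−S,0) = 54.2623 20.2314 0.0000 0.0000 0.0000
k=3: (k=3,j=0): S=84.9661, K−S=38.9339, hold=35.9655 ⇒ V=38.9339 exercise | (k=3,j=1): S=126.4878, K−S=0.0000, hold=9.6421 ⇒ V=9.6421 continue | (k=3,j=2): S=188.3007, K−S=0.0000, hold=0.0000 ⇒ V=0.0000 continue | (k=3,j=3): S=280.3206, K−S=0.0000, hold=0.0000 ⇒ V=0.0000 continue
k=2: (k=2,j=0): S=103.6686, K−S=20.2314, hold=23.3712 ⇒ V=23.3712 continue | (k=2,j=1): S=154.3300, K−S=0.0000, hold=4.5953 ⇒ V=4.5953 continue | (k=2,j=2): S=229.7489, K−S=0.0000, hold=0.0000 ⇒ V=0.0000 continue
k=1: (k=1,j=0): S=126.4878, K−S=0.0000, hold=13.4336 ⇒ V=13.4336 continue | (k=1,j=1): S=188.3007, K−S=0.0000, hold=2.1901 ⇒ V=2.1901 continue
k=0: (k=0,j=0): S=154.3300, K−S=0.0000, hold=7.4961 ⇒ V=7.4961 continue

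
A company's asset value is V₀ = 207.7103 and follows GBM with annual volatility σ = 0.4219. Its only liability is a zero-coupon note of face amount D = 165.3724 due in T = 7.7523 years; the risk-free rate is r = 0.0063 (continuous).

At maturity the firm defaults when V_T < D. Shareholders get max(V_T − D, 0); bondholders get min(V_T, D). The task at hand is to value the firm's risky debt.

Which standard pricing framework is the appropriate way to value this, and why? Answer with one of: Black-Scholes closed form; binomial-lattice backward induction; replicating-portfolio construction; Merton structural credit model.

framework: Merton structural credit model

Key observation: the data describe a firm's assets (V₀ = 207.7103, GBM) and a single zero-coupon debt of face 165.3724, so credit quantities follow from equity-as-call in the structural model.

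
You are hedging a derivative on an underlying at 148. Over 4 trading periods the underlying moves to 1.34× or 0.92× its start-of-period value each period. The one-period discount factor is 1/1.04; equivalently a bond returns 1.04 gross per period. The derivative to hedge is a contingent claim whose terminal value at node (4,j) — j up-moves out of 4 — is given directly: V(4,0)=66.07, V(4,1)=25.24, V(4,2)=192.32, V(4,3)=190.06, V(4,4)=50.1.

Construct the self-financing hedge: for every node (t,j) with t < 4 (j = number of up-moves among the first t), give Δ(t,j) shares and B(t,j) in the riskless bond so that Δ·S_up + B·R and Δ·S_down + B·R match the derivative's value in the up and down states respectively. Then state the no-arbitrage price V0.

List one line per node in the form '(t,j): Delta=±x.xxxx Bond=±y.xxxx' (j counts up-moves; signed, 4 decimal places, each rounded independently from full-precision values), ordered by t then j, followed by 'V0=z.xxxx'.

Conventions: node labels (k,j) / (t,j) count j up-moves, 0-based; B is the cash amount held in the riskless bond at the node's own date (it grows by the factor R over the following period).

No-arbitrage ⇒ martingale measure with p* = (R−d)/(u−d) = 0.2857.
Expiry values: V(4,0)=66.0700, V(4,1)=25.2400, V(4,2)=192.3200, V(4,3)=190.0600, V(4,4)=50.1000
(3,0): S=115.2458. Δ = (V_up−V_dn)/(S_up−S_dn) = (25.2400−66.0700)/(154.4294−106.0262) = -0.8435. V = [p*·25.2400 + (1−p*)·66.0700]/1.04 = 52.3118. B = V − Δ·S = 149.5261.
(3,1): S=167.8580. Δ = (V_up−V_dn)/(S_up−S_dn) = (192.3200−25.2400)/(224.9298−154.4294) = 2.3699. V = [p*·192.3200 + (1−p*)·25.2400]/1.04 = 70.1703. B = V − Δ·S = -327.6392.
(3,2): S=244.4889. Δ = (V_up−V_dn)/(S_up−S_dn) = (190.0600−192.3200)/(327.6151−224.9298) = -0.0220. V = [p*·190.0600 + (1−p*)·192.3200]/1.04 = 184.3022. B = V − Δ·S = 189.6832.
(3,3): S=356.1034. Δ = (V_up−V_dn)/(S_up−S_dn) = (50.1000−190.0600)/(477.1785−327.6151) = -0.9358. V = [p*·50.1000 + (1−p*)·190.0600]/1.04 = 144.2995. B = V − Δ·S = 477.5375.
(2,0): S=125.2672. Δ = (V_up−V_dn)/(S_up−S_dn) = (70.1703−52.3118)/(167.8580−115.2458) = 0.3394. V = [p*·70.1703 + (1−p*)·52.3118]/1.04 = 55.2060. B = V − Δ·S = 12.6857.
(2,1): S=182.4544. Δ = (V_up−V_dn)/(S_up−S_dn) = (184.3022−70.1703)/(244.4889−167.8580) = 1.4894. V = [p*·184.3022 + (1−p*)·70.1703]/1.04 = 98.8264. B = V − Δ·S = -172.9162.
(2,2): S=265.7488. Δ = (V_up−V_dn)/(S_up−S_dn) = (144.2995−184.3022)/(356.1034−244.4889) = -0.3584. V = [p*·144.2995 + (1−p*)·184.3022]/1.04 = 166.2239. B = V − Δ·S = 261.4685.
(1,0): S=136.1600. Δ = (V_up−V_dn)/(S_up−S_dn) = (98.8264−55.2060)/(182.4544−125.2672) = 0.7628. V = [p*·98.8264 + (1−p*)·55.2060]/1.04 = 65.0663. B = V − Δ·S = -38.7917.
(1,1): S=198.3200. Δ = (V_up−V_dn)/(S_up−S_dn) = (166.2239−98.8264)/(265.7488−182.4544) = 0.8091. V = [p*·166.2239 + (1−p*)·98.8264]/1.04 = 113.5412. B = V − Δ·S = -46.9291.
(0,0): S=148.0000. Δ = (V_up−V_dn)/(S_up−S_dn) = (113.5412−65.0663)/(198.3200−136.1600) = 0.7798. V = [p*·113.5412 + (1−p*)·65.0663]/1.04 = 75.8810. B = V − Δ·S = -39.5353.
As a check, the time-0 holding Δ(0,0)·S0 + B(0,0) comes to 75.8810 — exactly V0.

(0,0): Delta=0.7798 Bond=-39.5353
(1,0): Delta=0.7628 Bond=-38.7917
(1,1): Delta=0.8091 Bond=-46.9291
(2,0): Delta=0.3394 Bond=12.6857
(2,1): Delta=1.4894 Bond=-172.9162
(2,2): Delta=-0.3584 Bond=261.4685
(3,0): Delta=-0.8435 Bond=149.5261
(3,1): Delta=2.3699 Bond=-327.6392
(3,2): Delta=-0.0220 Bond=189.6832
(3,3): Delta=-0.9358 Bond=477.5375
V0=75.8810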